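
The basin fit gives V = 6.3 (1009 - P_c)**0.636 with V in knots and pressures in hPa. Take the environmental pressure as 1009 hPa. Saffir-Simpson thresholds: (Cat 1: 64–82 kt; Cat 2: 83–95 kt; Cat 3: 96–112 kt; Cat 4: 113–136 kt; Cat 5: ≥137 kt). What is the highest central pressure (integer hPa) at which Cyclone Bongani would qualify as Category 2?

951 hPa

Category 2 begins at V = 83 kt.
Required ΔP = (83/6.3)^(1/0.636) = 13.175^1.572 ≈ 57.62 hPa.
P_c ≤ 1009 − 57.62 = 951.38, so the highest integer P_c is 951 hPa.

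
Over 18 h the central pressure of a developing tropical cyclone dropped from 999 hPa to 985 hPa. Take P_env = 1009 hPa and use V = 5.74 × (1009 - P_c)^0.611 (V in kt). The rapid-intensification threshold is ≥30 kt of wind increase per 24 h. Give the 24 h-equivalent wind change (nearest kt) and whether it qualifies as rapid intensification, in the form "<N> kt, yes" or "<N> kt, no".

22 kt, no

V₁: ΔP = 10, V ≈ 5.74 × 10^0.611 ≈ 23.44 kt.
V₂: ΔP = 24, V ≈ 5.74 × 24^0.611 ≈ 40.01 kt.
ΔV over 18 h = 16.57 kt → 24 h equivalent = 16.57 × 24/18 ≈ 22.09 kt.
22 kt < 30 kt ⇒ not rapid intensification.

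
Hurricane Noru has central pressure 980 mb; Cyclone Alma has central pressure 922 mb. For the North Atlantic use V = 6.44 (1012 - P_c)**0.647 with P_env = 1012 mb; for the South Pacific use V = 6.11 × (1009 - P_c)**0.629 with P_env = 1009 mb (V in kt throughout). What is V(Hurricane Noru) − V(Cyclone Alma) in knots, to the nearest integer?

-41 kt

Hurricane Noru: ΔP = 32; V ≈ 6.44 × 32^0.647 ≈ 60.63 kt.
Cyclone Alma: ΔP = 87; V ≈ 6.11 × 87^0.629 ≈ 101.39 kt.
Difference ≈ 60.63 − 101.39 = -40.76 → -41 kt.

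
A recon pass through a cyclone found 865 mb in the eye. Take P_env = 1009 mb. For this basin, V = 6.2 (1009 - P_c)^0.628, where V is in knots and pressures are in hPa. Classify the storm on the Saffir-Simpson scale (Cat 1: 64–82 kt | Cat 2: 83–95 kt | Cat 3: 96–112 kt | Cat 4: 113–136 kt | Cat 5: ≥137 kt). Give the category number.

ΔP = 1009 − 865 = 144 mb.
V ≈ 6.2 × 144^0.628 = 6.2 × 22.67 ≈ 141 kt.
141 kt falls in the Category 5 band.

5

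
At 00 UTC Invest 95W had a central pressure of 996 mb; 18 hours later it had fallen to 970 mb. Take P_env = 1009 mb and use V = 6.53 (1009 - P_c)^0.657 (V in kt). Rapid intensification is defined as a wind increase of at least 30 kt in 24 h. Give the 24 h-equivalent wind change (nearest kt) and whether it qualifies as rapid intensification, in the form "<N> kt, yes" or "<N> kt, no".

V₁: ΔP = 13, V ≈ 6.53 × 13^0.657 ≈ 35.22 kt.
V₂: ΔP = 39, V ≈ 6.53 × 39^0.657 ≈ 72.48 kt.
ΔV over 18 h = 37.26 kt → 24 h equivalent = 37.26 × 24/18 ≈ 49.68 kt.
50 kt ≥ 30 kt ⇒ rapid intensification.

50 kt, yes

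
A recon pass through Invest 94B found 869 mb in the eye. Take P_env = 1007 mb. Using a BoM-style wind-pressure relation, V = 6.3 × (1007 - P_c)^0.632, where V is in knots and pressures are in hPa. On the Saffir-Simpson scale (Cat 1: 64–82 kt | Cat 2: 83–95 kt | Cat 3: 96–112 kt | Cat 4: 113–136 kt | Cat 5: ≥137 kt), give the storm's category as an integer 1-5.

ΔP = 1007 − 869 = 138 mb.
V ≈ 6.3 × 138^0.632 = 6.3 × 22.51 ≈ 142 kt.
142 kt falls in the Category 5 band.

5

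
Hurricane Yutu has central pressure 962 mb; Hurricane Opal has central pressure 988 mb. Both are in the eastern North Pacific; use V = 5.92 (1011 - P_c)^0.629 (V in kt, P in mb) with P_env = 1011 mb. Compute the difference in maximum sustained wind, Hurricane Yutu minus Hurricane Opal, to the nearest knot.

26 kt

Hurricane Yutu: ΔP = 49; V ≈ 5.92 × 49^0.629 ≈ 68.46 kt.
Hurricane Opal: ΔP = 23; V ≈ 5.92 × 23^0.629 ≈ 42.54 kt.
Difference ≈ 68.46 − 42.54 = 25.92 → 26 kt.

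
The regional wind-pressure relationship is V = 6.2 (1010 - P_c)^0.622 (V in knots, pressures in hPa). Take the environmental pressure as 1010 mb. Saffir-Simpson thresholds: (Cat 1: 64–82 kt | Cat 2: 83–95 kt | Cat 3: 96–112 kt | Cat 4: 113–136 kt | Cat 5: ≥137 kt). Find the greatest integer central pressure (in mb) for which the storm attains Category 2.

Category 2 begins at V = 83 kt.
Required ΔP = (83/6.2)^(1/0.622) = 13.387^1.608 ≈ 64.77 mb.
P_c ≤ 1010 − 64.77 = 945.23, so the highest integer P_c is 945 mb.

945 mb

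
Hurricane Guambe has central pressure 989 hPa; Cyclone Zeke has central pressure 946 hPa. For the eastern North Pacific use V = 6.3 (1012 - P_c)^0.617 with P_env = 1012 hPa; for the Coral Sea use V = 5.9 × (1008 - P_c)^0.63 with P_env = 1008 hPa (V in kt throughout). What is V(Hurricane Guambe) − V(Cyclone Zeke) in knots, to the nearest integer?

Hurricane Guambe: ΔP = 23; V ≈ 6.3 × 23^0.617 ≈ 43.60 kt.
Cyclone Zeke: ΔP = 62; V ≈ 5.9 × 62^0.63 ≈ 79.44 kt.
Difference ≈ 43.60 − 79.44 = -35.84 → -36 kt.

-36 kt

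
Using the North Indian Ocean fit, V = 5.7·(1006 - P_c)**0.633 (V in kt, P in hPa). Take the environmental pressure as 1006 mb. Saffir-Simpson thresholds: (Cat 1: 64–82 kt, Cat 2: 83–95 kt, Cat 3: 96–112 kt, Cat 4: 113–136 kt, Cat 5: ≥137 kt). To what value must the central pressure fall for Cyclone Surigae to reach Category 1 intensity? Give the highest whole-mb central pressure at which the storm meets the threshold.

960 mb

Category 1 begins at V = 64 kt.
Required ΔP = (64/5.7)^(1/0.633) = 11.228^1.580 ≈ 45.63 mb.
P_c ≤ 1006 − 45.63 = 960.37, so the highest integer P_c is 960 mb.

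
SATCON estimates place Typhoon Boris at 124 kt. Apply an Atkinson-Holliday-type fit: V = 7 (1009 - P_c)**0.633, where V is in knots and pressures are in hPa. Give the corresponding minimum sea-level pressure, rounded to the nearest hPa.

915 hPa

ΔP = (V / 7)^(1/0.633) = (124/7)^1.580.
124/7 = 17.714; 17.714^1.580 ≈ 93.77 hPa.
P_c = 1009 − 93.77 = 915.23 ≈ 915 hPa.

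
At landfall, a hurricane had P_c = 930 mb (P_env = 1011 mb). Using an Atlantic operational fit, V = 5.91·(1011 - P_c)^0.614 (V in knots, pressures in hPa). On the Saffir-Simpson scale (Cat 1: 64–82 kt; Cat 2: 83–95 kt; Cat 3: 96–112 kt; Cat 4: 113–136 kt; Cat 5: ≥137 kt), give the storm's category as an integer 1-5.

2

ΔP = 1011 − 930 = 81 mb.
V ≈ 5.91 × 81^0.614 = 5.91 × 14.85 ≈ 88 kt.
88 kt falls in the Category 2 band.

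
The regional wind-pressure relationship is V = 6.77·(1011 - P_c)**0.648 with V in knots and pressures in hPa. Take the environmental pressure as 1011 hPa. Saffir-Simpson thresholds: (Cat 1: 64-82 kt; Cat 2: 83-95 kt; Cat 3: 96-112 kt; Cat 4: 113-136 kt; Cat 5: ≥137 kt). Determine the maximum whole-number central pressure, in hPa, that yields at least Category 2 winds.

963 hPa

Category 2 begins at V = 83 kt.
Required ΔP = (83/6.77)^(1/0.648) = 12.260^1.543 ≈ 47.84 hPa.
P_c ≤ 1011 − 47.84 = 963.16, so the highest integer P_c is 963 hPa.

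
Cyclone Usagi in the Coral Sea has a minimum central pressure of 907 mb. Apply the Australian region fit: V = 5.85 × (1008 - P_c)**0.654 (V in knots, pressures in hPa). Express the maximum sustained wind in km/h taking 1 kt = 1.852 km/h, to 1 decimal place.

221.6 km/h

ΔP = 1008 − 907 = 101 mb.
V ≈ 5.85 × 101^0.654 = 5.85 × 20.456 ≈ 119.669 kt.
119.669 × 1.852 ≈ 221.63 km/h → 221.6 km/h.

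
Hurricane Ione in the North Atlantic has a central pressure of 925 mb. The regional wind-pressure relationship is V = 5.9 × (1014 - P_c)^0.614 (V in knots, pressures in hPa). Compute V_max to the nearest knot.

93 kt

ΔP = 1014 − 925 = 89 mb.
89^0.614 ≈ 15.737.
V ≈ 5.9 × 15.737 ≈ 92.8 kt.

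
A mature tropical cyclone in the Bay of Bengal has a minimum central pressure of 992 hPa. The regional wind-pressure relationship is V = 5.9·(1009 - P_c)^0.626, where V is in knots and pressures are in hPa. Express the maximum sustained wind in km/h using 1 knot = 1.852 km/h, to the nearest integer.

64 km/h

ΔP = 1009 − 992 = 17 hPa.
V ≈ 5.9 × 17^0.626 = 5.9 × 5.892 ≈ 34.763 kt.
34.763 × 1.852 ≈ 64.38 km/h → 64 km/h.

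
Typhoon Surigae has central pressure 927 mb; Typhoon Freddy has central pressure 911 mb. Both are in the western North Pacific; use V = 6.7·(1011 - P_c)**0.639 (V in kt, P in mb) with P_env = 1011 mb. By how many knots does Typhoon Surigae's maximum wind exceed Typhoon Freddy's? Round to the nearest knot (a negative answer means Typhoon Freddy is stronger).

Typhoon Surigae: ΔP = 84; V ≈ 6.7 × 84^0.639 ≈ 113.68 kt.
Typhoon Freddy: ΔP = 100; V ≈ 6.7 × 100^0.639 ≈ 127.08 kt.
Difference ≈ 113.68 − 127.08 = -13.40 → -13 kt.

-13 kt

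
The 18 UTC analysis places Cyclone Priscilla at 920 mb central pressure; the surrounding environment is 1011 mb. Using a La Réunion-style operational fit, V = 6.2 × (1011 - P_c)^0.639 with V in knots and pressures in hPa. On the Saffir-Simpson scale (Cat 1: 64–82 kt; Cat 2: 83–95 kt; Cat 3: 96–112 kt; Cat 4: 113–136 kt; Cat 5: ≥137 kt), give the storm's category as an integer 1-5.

ΔP = 1011 − 920 = 91 mb.
V ≈ 6.2 × 91^0.639 = 6.2 × 17.86 ≈ 111 kt.
111 kt falls in the Category 3 band.

3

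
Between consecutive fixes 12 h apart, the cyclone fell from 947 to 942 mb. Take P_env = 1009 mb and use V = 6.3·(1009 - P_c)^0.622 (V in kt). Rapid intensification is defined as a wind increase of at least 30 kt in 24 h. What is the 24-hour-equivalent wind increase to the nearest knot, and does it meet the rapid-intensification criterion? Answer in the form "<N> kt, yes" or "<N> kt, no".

V₁: ΔP = 62, V ≈ 6.3 × 62^0.622 ≈ 82.07 kt.
V₂: ΔP = 67, V ≈ 6.3 × 67^0.622 ≈ 86.13 kt.
ΔV over 12 h = 4.06 kt → 24 h equivalent = 4.06 × 24/12 ≈ 8.12 kt.
8 kt < 30 kt ⇒ not rapid intensification.

8 kt, no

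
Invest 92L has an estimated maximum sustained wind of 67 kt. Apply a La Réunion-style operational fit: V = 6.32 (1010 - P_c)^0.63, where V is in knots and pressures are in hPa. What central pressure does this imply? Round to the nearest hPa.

968 hPa

ΔP = (V / 6.32)^(1/0.63) = (67/6.32)^1.587.
67/6.32 = 10.601; 10.601^1.587 ≈ 42.42 hPa.
P_c = 1010 − 42.42 = 967.58 ≈ 968 hPa.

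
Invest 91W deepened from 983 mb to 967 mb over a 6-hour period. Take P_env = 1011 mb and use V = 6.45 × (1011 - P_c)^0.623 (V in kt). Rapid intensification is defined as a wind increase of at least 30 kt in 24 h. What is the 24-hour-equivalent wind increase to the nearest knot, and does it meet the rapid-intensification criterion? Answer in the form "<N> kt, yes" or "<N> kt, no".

67 kt, yes

V₁: ΔP = 28, V ≈ 6.45 × 28^0.623 ≈ 51.42 kt.
V₂: ΔP = 44, V ≈ 6.45 × 44^0.623 ≈ 68.14 kt.
ΔV over 6 h = 16.72 kt → 24 h equivalent = 16.72 × 24/6 ≈ 66.88 kt.
67 kt ≥ 30 kt ⇒ rapid intensification.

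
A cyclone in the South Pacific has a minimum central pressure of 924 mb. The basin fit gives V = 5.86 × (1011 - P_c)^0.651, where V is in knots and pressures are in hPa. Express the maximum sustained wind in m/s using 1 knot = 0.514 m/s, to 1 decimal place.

55.1 m/s

ΔP = 1011 − 924 = 87 mb.
V ≈ 5.86 × 87^0.651 = 5.86 × 18.307 ≈ 107.281 kt.
107.281 × 0.514 ≈ 55.14 m/s → 55.1 m/s.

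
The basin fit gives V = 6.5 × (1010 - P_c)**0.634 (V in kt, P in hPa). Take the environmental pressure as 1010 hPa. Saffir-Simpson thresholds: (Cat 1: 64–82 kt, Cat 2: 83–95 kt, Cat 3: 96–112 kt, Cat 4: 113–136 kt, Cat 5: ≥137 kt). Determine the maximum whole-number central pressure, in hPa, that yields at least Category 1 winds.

973 hPa

Category 1 begins at V = 64 kt.
Required ΔP = (64/6.5)^(1/0.634) = 9.846^1.577 ≈ 36.87 hPa.
P_c ≤ 1010 − 36.87 = 973.13, so the highest integer P_c is 973 hPa.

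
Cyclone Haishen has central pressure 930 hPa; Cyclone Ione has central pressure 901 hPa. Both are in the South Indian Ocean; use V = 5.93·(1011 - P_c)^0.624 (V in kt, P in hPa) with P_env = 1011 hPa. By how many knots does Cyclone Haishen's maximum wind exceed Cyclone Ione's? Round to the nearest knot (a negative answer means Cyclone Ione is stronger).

-19 kt

Cyclone Haishen: ΔP = 81; V ≈ 5.93 × 81^0.624 ≈ 92.03 kt.
Cyclone Ione: ΔP = 110; V ≈ 5.93 × 110^0.624 ≈ 111.40 kt.
Difference ≈ 92.03 − 111.40 = -19.37 → -19 kt.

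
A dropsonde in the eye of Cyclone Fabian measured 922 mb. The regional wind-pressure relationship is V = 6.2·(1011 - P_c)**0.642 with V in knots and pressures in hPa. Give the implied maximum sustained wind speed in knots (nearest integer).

ΔP = 1011 − 922 = 89 mb.
89^0.642 ≈ 17.845.
V ≈ 6.2 × 17.845 ≈ 110.6 kt.

111 kt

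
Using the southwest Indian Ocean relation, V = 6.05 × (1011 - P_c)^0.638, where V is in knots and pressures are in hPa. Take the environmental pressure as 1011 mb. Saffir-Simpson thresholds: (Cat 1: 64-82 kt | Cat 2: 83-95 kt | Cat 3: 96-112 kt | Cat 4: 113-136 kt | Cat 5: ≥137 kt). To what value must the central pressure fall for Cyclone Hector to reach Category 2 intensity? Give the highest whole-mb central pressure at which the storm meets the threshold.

950 mb

Category 2 begins at V = 83 kt.
Required ΔP = (83/6.05)^(1/0.638) = 13.719^1.567 ≈ 60.62 mb.
P_c ≤ 1011 − 60.62 = 950.38, so the highest integer P_c is 950 mb.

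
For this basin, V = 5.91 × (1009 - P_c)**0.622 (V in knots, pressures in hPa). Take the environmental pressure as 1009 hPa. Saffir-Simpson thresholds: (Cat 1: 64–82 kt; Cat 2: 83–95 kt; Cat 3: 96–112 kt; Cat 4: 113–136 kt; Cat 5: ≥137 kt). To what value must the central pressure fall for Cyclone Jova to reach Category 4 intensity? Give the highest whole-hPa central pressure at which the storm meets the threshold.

894 hPa

Category 4 begins at V = 113 kt.
Required ΔP = (113/5.91)^(1/0.622) = 19.120^1.608 ≈ 114.89 hPa.
P_c ≤ 1009 − 114.89 = 894.11, so the highest integer P_c is 894 hPa.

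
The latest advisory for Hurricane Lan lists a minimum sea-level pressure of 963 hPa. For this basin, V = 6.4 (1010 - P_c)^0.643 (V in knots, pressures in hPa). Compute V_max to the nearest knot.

76 kt

ΔP = 1010 − 963 = 47 hPa.
47^0.643 ≈ 11.889.
V ≈ 6.4 × 11.889 ≈ 76.1 kt.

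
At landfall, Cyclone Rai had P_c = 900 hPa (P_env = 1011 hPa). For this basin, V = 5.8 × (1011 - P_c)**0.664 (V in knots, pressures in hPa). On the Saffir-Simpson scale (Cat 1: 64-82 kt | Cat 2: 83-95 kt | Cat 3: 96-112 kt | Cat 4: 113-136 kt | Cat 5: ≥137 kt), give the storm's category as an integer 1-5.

ΔP = 1011 − 900 = 111 hPa.
V ≈ 5.8 × 111^0.664 = 5.8 × 22.81 ≈ 132 kt.
132 kt falls in the Category 4 band.

4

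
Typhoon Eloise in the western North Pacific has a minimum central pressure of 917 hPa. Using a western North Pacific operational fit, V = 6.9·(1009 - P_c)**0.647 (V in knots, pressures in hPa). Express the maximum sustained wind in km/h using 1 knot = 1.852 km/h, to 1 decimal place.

ΔP = 1009 − 917 = 92 hPa.
V ≈ 6.9 × 92^0.647 = 6.9 × 18.645 ≈ 128.653 kt.
128.653 × 1.852 ≈ 238.27 km/h → 238.3 km/h.

238.3 km/h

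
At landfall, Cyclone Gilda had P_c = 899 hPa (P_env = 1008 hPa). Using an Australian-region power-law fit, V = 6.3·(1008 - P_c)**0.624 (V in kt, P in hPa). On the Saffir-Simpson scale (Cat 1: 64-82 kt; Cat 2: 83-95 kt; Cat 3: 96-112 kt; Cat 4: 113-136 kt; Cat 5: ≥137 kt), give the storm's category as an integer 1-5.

ΔP = 1008 − 899 = 109 hPa.
V ≈ 6.3 × 109^0.624 = 6.3 × 18.68 ≈ 118 kt.
118 kt falls in the Category 4 band.

4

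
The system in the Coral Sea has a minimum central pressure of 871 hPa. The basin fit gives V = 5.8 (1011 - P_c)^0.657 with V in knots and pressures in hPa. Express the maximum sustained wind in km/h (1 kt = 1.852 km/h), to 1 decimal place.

ΔP = 1011 − 871 = 140 hPa.
V ≈ 5.8 × 140^0.657 = 5.8 × 25.704 ≈ 149.085 kt.
149.085 × 1.852 ≈ 276.11 km/h → 276.1 km/h.

276.1 km/h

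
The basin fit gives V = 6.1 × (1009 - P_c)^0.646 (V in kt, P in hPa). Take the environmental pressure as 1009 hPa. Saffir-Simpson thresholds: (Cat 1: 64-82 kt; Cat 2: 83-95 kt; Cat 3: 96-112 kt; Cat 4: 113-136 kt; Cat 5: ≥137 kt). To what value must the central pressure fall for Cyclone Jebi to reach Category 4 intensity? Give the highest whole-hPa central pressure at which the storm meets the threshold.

917 hPa

Category 4 begins at V = 113 kt.
Required ΔP = (113/6.1)^(1/0.646) = 18.525^1.548 ≈ 91.72 hPa.
P_c ≤ 1009 − 91.72 = 917.28, so the highest integer P_c is 917 hPa.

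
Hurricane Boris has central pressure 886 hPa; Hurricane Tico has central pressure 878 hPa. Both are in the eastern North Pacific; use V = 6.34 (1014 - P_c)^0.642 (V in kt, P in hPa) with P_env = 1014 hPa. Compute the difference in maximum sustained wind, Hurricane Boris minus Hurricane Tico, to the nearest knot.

-6 kt

Hurricane Boris: ΔP = 128; V ≈ 6.34 × 128^0.642 ≈ 142.86 kt.
Hurricane Tico: ΔP = 136; V ≈ 6.34 × 136^0.642 ≈ 148.53 kt.
Difference ≈ 142.86 − 148.53 = -5.67 → -6 kt.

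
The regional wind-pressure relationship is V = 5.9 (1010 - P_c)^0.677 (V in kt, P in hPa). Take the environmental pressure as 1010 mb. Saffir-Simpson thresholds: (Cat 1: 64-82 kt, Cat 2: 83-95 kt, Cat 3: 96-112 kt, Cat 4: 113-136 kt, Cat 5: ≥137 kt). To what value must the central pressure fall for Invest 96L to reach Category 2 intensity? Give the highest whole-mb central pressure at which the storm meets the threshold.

Category 2 begins at V = 83 kt.
Required ΔP = (83/5.9)^(1/0.677) = 14.068^1.477 ≈ 49.66 mb.
P_c ≤ 1010 − 49.66 = 960.34, so the highest integer P_c is 960 mb.

960 mb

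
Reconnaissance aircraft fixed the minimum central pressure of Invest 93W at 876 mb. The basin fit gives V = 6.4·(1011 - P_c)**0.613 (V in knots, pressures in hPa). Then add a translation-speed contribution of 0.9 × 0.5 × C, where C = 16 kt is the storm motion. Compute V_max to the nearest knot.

137 kt

ΔP = 1011 − 876 = 135 mb.
135^0.613 ≈ 20.225.
V ≈ 6.4 × 20.225 ≈ 129.4 kt.
Translation term: 0.9 × 0.5 × 16 = 7.2 kt.
Corrected V ≈ 136.6 kt → 137 kt.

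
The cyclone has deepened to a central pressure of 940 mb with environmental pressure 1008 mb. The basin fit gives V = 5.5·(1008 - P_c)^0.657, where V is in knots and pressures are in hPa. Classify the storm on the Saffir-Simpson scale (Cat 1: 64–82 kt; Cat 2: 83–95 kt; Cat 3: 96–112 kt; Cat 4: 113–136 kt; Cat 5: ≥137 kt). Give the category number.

2

ΔP = 1008 − 940 = 68 mb.
V ≈ 5.5 × 68^0.657 = 5.5 × 15.99 ≈ 88 kt.
88 kt falls in the Category 2 band.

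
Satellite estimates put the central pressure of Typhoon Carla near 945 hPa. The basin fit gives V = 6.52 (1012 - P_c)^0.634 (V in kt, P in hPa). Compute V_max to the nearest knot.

94 kt

ΔP = 1012 − 945 = 67 hPa.
67^0.634 ≈ 14.379.
V ≈ 6.52 × 14.379 ≈ 93.8 kt.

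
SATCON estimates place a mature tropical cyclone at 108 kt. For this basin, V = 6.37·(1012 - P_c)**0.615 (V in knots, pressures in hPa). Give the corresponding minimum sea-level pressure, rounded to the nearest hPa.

ΔP = (V / 6.37)^(1/0.615) = (108/6.37)^1.626.
108/6.37 = 16.954; 16.954^1.626 ≈ 99.73 hPa.
P_c = 1012 − 99.73 = 912.27 ≈ 912 hPa.

912 hPa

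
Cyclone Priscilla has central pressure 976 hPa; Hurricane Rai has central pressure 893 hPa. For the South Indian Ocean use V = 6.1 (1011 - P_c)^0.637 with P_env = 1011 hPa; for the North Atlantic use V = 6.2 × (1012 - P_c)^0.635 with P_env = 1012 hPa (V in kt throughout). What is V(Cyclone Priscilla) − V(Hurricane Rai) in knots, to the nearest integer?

Cyclone Priscilla: ΔP = 35; V ≈ 6.1 × 35^0.637 ≈ 58.74 kt.
Hurricane Rai: ΔP = 119; V ≈ 6.2 × 119^0.635 ≈ 128.93 kt.
Difference ≈ 58.74 − 128.93 = -70.19 → -70 kt.

-70 kt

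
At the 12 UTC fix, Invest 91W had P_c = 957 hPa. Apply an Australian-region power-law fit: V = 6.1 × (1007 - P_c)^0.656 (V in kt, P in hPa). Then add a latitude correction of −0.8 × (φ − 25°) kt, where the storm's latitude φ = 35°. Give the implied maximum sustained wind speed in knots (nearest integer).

ΔP = 1007 − 957 = 50 hPa.
50^0.656 ≈ 13.017.
V ≈ 6.1 × 13.017 ≈ 79.4 kt.
Latitude correction: −0.8 × (35 − 25) = -8 kt.
Corrected V ≈ 71.4 kt → 71 kt.

71 kt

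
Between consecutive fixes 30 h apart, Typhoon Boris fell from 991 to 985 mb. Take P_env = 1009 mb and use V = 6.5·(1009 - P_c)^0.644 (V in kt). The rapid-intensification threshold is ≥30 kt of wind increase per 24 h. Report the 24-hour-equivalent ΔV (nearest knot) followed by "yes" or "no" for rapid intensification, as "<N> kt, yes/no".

7 kt, no

V₁: ΔP = 18, V ≈ 6.5 × 18^0.644 ≈ 41.81 kt.
V₂: ΔP = 24, V ≈ 6.5 × 24^0.644 ≈ 50.32 kt.
ΔV over 30 h = 8.51 kt → 24 h equivalent = 8.51 × 24/30 ≈ 6.81 kt.
7 kt < 30 kt ⇒ not rapid intensification.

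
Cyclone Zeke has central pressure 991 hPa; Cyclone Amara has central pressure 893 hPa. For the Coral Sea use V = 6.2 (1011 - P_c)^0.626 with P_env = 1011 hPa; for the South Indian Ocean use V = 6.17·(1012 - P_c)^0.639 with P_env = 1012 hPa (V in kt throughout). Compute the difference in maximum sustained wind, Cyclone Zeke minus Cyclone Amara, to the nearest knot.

Cyclone Zeke: ΔP = 20; V ≈ 6.2 × 20^0.626 ≈ 40.44 kt.
Cyclone Amara: ΔP = 119; V ≈ 6.17 × 119^0.639 ≈ 130.79 kt.
Difference ≈ 40.44 − 130.79 = -90.35 → -90 kt.

-90 kt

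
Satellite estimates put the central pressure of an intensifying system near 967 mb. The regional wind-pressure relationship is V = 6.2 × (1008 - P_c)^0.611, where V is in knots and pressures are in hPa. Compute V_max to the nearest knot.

60 kt

ΔP = 1008 − 967 = 41 mb.
41^0.611 ≈ 9.670.
V ≈ 6.2 × 9.670 ≈ 60.0 kt.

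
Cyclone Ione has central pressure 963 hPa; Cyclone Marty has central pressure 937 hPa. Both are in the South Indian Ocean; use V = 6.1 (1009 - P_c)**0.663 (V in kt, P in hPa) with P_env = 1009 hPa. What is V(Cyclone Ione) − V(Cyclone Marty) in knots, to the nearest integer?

Cyclone Ione: ΔP = 46; V ≈ 6.1 × 46^0.663 ≈ 77.22 kt.
Cyclone Marty: ΔP = 72; V ≈ 6.1 × 72^0.663 ≈ 103.93 kt.
Difference ≈ 77.22 − 103.93 = -26.71 → -27 kt.

-27 kt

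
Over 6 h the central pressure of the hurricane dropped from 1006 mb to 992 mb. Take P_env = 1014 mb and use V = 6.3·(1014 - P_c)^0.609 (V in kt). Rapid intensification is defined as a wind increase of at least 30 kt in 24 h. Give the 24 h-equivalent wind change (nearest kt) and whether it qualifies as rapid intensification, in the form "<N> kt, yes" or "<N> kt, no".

76 kt, yes

V₁: ΔP = 8, V ≈ 6.3 × 8^0.609 ≈ 22.35 kt.
V₂: ΔP = 22, V ≈ 6.3 × 22^0.609 ≈ 41.39 kt.
ΔV over 6 h = 19.04 kt → 24 h equivalent = 19.04 × 24/6 ≈ 76.16 kt.
76 kt ≥ 30 kt ⇒ rapid intensification.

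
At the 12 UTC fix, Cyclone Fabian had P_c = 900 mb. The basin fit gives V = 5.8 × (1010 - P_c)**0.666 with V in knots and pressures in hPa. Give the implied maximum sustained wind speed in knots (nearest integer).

133 kt

ΔP = 1010 − 900 = 110 mb.
110^0.666 ≈ 22.886.
V ≈ 5.8 × 22.886 ≈ 132.7 kt.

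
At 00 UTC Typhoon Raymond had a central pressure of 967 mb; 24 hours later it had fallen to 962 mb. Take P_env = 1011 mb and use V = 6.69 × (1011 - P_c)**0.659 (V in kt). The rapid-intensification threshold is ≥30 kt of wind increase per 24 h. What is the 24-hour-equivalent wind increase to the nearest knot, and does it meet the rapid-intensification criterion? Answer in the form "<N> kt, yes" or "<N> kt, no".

V₁: ΔP = 44, V ≈ 6.69 × 44^0.659 ≈ 81.00 kt.
V₂: ΔP = 49, V ≈ 6.69 × 49^0.659 ≈ 86.95 kt.
ΔV over 24 h = 5.95 kt → 24 h equivalent = 5.95 × 24/24 ≈ 5.95 kt.
6 kt < 30 kt ⇒ not rapid intensification.

6 kt, no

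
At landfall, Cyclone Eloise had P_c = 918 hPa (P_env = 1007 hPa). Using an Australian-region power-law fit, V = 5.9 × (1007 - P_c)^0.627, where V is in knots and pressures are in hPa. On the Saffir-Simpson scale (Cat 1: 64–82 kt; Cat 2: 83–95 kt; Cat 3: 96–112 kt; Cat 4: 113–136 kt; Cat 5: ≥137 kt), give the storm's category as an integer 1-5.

3

ΔP = 1007 − 918 = 89 hPa.
V ≈ 5.9 × 89^0.627 = 5.9 × 16.68 ≈ 98 kt.
98 kt falls in the Category 3 band.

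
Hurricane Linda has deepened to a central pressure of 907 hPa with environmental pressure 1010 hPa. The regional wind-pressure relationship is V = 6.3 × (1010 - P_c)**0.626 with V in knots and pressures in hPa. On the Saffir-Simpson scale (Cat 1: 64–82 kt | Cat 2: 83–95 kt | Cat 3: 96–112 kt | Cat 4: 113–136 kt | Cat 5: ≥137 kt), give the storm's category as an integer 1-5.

ΔP = 1010 − 907 = 103 hPa.
V ≈ 6.3 × 103^0.626 = 6.3 × 18.20 ≈ 115 kt.
115 kt falls in the Category 4 band.

4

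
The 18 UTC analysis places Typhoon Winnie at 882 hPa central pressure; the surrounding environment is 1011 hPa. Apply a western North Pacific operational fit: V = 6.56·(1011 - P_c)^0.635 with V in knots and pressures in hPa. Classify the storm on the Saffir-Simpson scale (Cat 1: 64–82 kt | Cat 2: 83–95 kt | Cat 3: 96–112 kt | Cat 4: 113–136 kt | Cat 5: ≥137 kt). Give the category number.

5

ΔP = 1011 − 882 = 129 hPa.
V ≈ 6.56 × 129^0.635 = 6.56 × 21.89 ≈ 144 kt.
144 kt falls in the Category 5 band.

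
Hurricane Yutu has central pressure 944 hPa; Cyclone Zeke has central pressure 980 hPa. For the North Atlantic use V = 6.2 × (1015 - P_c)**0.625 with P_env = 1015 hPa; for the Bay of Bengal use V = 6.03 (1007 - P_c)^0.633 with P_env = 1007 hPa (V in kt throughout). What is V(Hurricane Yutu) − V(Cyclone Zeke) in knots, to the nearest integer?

Hurricane Yutu: ΔP = 71; V ≈ 6.2 × 71^0.625 ≈ 89.01 kt.
Cyclone Zeke: ΔP = 27; V ≈ 6.03 × 27^0.633 ≈ 48.57 kt.
Difference ≈ 89.01 − 48.57 = 40.44 → 40 kt.

40 kt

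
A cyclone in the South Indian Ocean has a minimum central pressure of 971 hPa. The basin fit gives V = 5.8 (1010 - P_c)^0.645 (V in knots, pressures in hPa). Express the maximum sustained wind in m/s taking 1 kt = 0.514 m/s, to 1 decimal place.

31.7 m/s

ΔP = 1010 − 971 = 39 hPa.
V ≈ 5.8 × 39^0.645 = 5.8 × 10.623 ≈ 61.612 kt.
61.612 × 0.514 ≈ 31.67 m/s → 31.7 m/s.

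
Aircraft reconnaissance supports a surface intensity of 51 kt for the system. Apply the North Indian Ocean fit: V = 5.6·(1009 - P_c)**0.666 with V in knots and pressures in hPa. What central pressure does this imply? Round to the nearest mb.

ΔP = (V / 5.6)^(1/0.666) = (51/5.6)^1.502.
51/5.6 = 9.107; 9.107^1.502 ≈ 27.57 mb.
P_c = 1009 − 27.57 = 981.43 ≈ 981 mb.

981 mb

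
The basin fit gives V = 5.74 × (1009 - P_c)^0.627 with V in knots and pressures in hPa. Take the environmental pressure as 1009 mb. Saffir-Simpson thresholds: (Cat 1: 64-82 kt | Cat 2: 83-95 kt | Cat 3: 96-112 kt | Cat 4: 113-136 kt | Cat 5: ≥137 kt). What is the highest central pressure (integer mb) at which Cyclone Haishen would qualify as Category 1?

962 mb

Category 1 begins at V = 64 kt.
Required ΔP = (64/5.74)^(1/0.627) = 11.150^1.595 ≈ 46.80 mb.
P_c ≤ 1009 − 46.80 = 962.20, so the highest integer P_c is 962 mb.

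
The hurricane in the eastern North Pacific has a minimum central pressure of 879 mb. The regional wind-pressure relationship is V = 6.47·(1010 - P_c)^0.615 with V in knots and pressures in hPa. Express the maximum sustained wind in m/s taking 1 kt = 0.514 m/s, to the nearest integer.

67 m/s

ΔP = 1010 − 879 = 131 mb.
V ≈ 6.47 × 131^0.615 = 6.47 × 20.050 ≈ 129.726 kt.
129.726 × 0.514 ≈ 66.68 m/s → 67 m/s.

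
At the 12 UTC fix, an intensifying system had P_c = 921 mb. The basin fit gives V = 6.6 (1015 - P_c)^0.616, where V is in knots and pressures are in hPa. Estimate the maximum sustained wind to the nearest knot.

108 kt

ΔP = 1015 − 921 = 94 mb.
94^0.616 ≈ 16.423.
V ≈ 6.6 × 16.423 ≈ 108.4 kt.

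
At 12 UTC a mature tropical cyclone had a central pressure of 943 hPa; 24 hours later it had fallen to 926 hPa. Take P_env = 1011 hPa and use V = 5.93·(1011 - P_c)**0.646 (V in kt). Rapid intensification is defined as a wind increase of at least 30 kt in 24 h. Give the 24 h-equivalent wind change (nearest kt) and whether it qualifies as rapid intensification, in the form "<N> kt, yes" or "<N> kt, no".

V₁: ΔP = 68, V ≈ 5.93 × 68^0.646 ≈ 90.54 kt.
V₂: ΔP = 85, V ≈ 5.93 × 85^0.646 ≈ 104.58 kt.
ΔV over 24 h = 14.04 kt → 24 h equivalent = 14.04 × 24/24 ≈ 14.04 kt.
14 kt < 30 kt ⇒ not rapid intensification.

14 kt, no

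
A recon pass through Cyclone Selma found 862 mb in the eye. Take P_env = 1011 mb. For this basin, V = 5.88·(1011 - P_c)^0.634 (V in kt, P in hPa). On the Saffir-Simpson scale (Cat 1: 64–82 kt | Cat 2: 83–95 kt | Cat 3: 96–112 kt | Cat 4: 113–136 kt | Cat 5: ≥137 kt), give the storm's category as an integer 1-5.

5

ΔP = 1011 − 862 = 149 mb.
V ≈ 5.88 × 149^0.634 = 5.88 × 23.87 ≈ 140 kt.
140 kt falls in the Category 5 band.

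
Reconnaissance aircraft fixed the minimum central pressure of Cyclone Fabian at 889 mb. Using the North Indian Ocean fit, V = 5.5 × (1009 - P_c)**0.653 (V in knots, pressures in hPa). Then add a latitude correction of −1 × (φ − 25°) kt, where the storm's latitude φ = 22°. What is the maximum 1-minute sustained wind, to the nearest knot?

ΔP = 1009 − 889 = 120 mb.
120^0.653 ≈ 22.788.
V ≈ 5.5 × 22.788 ≈ 125.3 kt.
Latitude correction: −1 × (22 − 25) = 3 kt.
Corrected V ≈ 128.3 kt → 128 kt.

128 kt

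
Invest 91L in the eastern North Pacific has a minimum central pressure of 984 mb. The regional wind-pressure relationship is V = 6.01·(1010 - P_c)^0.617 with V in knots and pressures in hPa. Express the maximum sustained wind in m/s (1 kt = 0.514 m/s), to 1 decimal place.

23.1 m/s

ΔP = 1010 − 984 = 26 mb.
V ≈ 6.01 × 26^0.617 = 6.01 × 7.465 ≈ 44.866 kt.
44.866 × 0.514 ≈ 23.06 m/s → 23.1 m/s.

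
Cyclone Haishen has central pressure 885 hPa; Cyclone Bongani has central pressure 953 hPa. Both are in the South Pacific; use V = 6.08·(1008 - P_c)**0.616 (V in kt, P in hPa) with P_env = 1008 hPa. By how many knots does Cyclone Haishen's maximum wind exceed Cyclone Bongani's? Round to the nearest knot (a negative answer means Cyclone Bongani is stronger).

Cyclone Haishen: ΔP = 123; V ≈ 6.08 × 123^0.616 ≈ 117.84 kt.
Cyclone Bongani: ΔP = 55; V ≈ 6.08 × 55^0.616 ≈ 71.77 kt.
Difference ≈ 117.84 − 71.77 = 46.07 → 46 kt.

46 kt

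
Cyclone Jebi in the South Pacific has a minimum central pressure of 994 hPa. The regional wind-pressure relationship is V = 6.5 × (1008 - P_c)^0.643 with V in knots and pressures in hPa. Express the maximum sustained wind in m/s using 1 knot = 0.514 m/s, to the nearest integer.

ΔP = 1008 − 994 = 14 hPa.
V ≈ 6.5 × 14^0.643 = 6.5 × 5.457 ≈ 35.471 kt.
35.471 × 0.514 ≈ 18.23 m/s → 18 m/s.

18 m/s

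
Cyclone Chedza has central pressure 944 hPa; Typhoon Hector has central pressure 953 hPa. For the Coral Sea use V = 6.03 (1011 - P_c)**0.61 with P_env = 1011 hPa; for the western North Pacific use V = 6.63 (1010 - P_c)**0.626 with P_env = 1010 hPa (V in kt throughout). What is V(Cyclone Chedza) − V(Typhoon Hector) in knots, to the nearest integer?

Cyclone Chedza: ΔP = 67; V ≈ 6.03 × 67^0.61 ≈ 78.38 kt.
Typhoon Hector: ΔP = 57; V ≈ 6.63 × 57^0.626 ≈ 83.31 kt.
Difference ≈ 78.38 − 83.31 = -4.93 → -5 kt.

-5 kt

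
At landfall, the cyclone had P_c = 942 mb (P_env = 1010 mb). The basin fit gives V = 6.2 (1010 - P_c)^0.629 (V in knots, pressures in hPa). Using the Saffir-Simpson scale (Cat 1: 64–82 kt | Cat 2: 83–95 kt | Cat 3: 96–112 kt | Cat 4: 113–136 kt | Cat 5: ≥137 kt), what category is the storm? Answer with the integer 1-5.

ΔP = 1010 − 942 = 68 mb.
V ≈ 6.2 × 68^0.629 = 6.2 × 14.21 ≈ 88 kt.
88 kt falls in the Category 2 band.

2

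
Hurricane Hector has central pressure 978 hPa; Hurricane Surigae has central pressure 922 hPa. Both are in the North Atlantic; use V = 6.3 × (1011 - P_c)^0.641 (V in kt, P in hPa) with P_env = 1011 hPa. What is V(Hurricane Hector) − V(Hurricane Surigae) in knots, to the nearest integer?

Hurricane Hector: ΔP = 33; V ≈ 6.3 × 33^0.641 ≈ 59.25 kt.
Hurricane Surigae: ΔP = 89; V ≈ 6.3 × 89^0.641 ≈ 111.92 kt.
Difference ≈ 59.25 − 111.92 = -52.67 → -53 kt.

-53 kt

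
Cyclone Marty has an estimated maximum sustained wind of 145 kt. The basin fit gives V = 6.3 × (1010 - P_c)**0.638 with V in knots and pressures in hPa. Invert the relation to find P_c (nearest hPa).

ΔP = (V / 6.3)^(1/0.638) = (145/6.3)^1.567.
145/6.3 = 23.016; 23.016^1.567 ≈ 136.41 hPa.
P_c = 1010 − 136.41 = 873.59 ≈ 874 hPa.

874 hPa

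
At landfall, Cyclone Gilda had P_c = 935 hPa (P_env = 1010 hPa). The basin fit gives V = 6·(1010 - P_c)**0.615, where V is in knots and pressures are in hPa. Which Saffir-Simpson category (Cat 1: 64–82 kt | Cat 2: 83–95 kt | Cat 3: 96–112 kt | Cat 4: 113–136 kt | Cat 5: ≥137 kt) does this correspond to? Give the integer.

ΔP = 1010 − 935 = 75 hPa.
V ≈ 6 × 75^0.615 = 6 × 14.23 ≈ 85 kt.
85 kt falls in the Category 2 band.

2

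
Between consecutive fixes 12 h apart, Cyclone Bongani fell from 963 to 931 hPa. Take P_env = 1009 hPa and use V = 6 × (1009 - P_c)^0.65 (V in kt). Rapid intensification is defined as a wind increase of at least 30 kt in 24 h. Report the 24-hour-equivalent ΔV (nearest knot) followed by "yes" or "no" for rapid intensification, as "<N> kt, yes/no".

59 kt, yes

V₁: ΔP = 46, V ≈ 6 × 46^0.65 ≈ 72.27 kt.
V₂: ΔP = 78, V ≈ 6 × 78^0.65 ≈ 101.86 kt.
ΔV over 12 h = 29.59 kt → 24 h equivalent = 29.59 × 24/12 ≈ 59.18 kt.
59 kt ≥ 30 kt ⇒ rapid intensification.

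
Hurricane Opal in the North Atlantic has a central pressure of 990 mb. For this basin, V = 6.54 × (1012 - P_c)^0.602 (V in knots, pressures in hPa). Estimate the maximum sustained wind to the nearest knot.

42 kt

ΔP = 1012 − 990 = 22 mb.
22^0.602 ≈ 6.429.
V ≈ 6.54 × 6.429 ≈ 42.0 kt.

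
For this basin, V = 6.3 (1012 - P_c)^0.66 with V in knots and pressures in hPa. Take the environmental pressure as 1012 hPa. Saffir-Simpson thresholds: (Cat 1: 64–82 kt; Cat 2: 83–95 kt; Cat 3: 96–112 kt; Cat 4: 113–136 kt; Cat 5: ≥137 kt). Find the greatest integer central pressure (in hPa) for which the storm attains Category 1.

Category 1 begins at V = 64 kt.
Required ΔP = (64/6.3)^(1/0.66) = 10.159^1.515 ≈ 33.54 hPa.
P_c ≤ 1012 − 33.54 = 978.46, so the highest integer P_c is 978 hPa.

978 hPa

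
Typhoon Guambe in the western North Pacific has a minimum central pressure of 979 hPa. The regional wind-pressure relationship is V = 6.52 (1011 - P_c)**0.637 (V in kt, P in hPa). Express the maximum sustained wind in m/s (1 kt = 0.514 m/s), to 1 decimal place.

30.5 m/s

ΔP = 1011 − 979 = 32 hPa.
V ≈ 6.52 × 32^0.637 = 6.52 × 9.095 ≈ 59.296 kt.
59.296 × 0.514 ≈ 30.48 m/s → 30.5 m/s.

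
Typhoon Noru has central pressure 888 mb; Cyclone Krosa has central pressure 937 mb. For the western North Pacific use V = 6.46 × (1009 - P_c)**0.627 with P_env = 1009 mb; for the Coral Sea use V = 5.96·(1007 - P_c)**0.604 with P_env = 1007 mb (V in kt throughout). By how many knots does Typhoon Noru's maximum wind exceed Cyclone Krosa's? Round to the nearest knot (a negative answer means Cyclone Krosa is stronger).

53 kt

Typhoon Noru: ΔP = 121; V ≈ 6.46 × 121^0.627 ≈ 130.66 kt.
Cyclone Krosa: ΔP = 70; V ≈ 5.96 × 70^0.604 ≈ 77.57 kt.
Difference ≈ 130.66 − 77.57 = 53.09 → 53 kt.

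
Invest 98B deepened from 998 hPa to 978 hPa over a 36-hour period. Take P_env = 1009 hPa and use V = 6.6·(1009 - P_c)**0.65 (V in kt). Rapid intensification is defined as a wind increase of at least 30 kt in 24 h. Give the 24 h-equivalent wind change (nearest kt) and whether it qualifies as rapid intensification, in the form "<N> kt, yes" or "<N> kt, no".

V₁: ΔP = 11, V ≈ 6.6 × 11^0.65 ≈ 31.37 kt.
V₂: ΔP = 31, V ≈ 6.6 × 31^0.65 ≈ 61.51 kt.
ΔV over 36 h = 30.14 kt → 24 h equivalent = 30.14 × 24/36 ≈ 20.09 kt.
20 kt < 30 kt ⇒ not rapid intensification.

20 kt, no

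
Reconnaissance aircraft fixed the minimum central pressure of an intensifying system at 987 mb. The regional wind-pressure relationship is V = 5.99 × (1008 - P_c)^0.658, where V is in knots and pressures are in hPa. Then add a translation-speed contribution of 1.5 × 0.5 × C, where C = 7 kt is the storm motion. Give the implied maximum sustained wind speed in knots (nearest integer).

50 kt

ΔP = 1008 − 987 = 21 mb.
21^0.658 ≈ 7.413.
V ≈ 5.99 × 7.413 ≈ 44.4 kt.
Translation term: 1.5 × 0.5 × 7 = 5.25 kt.
Corrected V ≈ 49.65 kt → 50 kt.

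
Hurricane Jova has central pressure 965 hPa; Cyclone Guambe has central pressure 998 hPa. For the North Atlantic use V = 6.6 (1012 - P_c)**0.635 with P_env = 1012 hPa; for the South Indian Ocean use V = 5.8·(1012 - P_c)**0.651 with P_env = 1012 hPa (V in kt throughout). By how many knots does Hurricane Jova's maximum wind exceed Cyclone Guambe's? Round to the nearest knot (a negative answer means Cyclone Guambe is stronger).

44 kt

Hurricane Jova: ΔP = 47; V ≈ 6.6 × 47^0.635 ≈ 76.09 kt.
Cyclone Guambe: ΔP = 14; V ≈ 5.8 × 14^0.651 ≈ 32.33 kt.
Difference ≈ 76.09 − 32.33 = 43.76 → 44 kt.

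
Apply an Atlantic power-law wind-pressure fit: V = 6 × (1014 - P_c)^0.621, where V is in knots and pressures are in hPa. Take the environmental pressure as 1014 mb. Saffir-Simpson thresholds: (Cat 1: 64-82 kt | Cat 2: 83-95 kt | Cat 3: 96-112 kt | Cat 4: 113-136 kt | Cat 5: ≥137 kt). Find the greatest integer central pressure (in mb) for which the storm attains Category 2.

945 mb

Category 2 begins at V = 83 kt.
Required ΔP = (83/6)^(1/0.621) = 13.833^1.610 ≈ 68.75 mb.
P_c ≤ 1014 − 68.75 = 945.25, so the highest integer P_c is 945 mb.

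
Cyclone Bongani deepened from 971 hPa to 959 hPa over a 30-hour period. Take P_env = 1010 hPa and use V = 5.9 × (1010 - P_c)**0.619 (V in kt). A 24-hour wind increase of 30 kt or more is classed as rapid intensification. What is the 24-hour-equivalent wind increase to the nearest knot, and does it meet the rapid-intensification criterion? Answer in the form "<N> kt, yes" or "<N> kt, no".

V₁: ΔP = 39, V ≈ 5.9 × 39^0.619 ≈ 56.98 kt.
V₂: ΔP = 51, V ≈ 5.9 × 51^0.619 ≈ 67.27 kt.
ΔV over 30 h = 10.29 kt → 24 h equivalent = 10.29 × 24/30 ≈ 8.23 kt.
8 kt < 30 kt ⇒ not rapid intensification.

8 kt, no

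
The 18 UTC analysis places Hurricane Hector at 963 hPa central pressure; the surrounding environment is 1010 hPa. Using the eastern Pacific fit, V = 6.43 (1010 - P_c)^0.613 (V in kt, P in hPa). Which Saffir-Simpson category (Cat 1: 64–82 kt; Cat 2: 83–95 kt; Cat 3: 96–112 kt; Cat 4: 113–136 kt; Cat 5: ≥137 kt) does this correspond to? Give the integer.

ΔP = 1010 − 963 = 47 hPa.
V ≈ 6.43 × 47^0.613 = 6.43 × 10.59 ≈ 68 kt.
68 kt falls in the Category 1 band.

1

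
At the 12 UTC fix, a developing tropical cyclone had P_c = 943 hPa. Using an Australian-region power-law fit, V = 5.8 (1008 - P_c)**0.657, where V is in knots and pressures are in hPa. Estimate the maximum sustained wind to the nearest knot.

90 kt

ΔP = 1008 − 943 = 65 hPa.
65^0.657 ≈ 15.527.
V ≈ 5.8 × 15.527 ≈ 90.1 kt.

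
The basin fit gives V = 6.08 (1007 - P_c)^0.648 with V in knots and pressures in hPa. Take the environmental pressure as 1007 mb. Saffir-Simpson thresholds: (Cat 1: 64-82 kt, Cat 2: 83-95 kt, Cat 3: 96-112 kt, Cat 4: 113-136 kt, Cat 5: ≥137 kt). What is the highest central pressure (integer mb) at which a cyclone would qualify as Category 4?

916 mb

Category 4 begins at V = 113 kt.
Required ΔP = (113/6.08)^(1/0.648) = 18.586^1.543 ≈ 90.91 mb.
P_c ≤ 1007 − 90.91 = 916.09, so the highest integer P_c is 916 mb.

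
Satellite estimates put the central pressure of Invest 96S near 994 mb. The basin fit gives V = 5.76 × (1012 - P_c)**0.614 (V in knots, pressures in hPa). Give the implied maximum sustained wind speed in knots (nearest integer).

ΔP = 1012 − 994 = 18 mb.
18^0.614 ≈ 5.898.
V ≈ 5.76 × 5.898 ≈ 34.0 kt.

34 kt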